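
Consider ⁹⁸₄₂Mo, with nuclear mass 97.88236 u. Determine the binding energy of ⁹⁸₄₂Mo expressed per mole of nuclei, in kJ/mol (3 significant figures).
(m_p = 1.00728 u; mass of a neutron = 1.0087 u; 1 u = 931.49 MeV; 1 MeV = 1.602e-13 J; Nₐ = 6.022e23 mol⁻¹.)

The nucleus contains 42 protons and 98 − 42 = 56 neutrons.
Σm = 42·m_p + 56·m_n = 42.30576 + 56.4872 = 98.79296 u
Mass defect Δm = 98.79296 − 97.88236 = 0.91060 u
Converting to energy: 0.91060 u × 931.49 MeV/u = 848.215 MeV
Per nucleus in joules: 848.215 MeV × 1.602e-13 J/MeV = 1.3588e-10 J
Per mole: 1.3588e-10 J × 6.022e23 mol⁻¹ = 8.1827e+13 J/mol

8.18e+10 kJ/mol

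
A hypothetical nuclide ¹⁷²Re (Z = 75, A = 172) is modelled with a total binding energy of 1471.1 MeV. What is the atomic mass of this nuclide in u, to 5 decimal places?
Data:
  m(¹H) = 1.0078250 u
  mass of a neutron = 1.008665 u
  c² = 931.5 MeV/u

Mass defect = 1471.1 MeV / (931.5 MeV/u) = 1.5792807 u
Constituent mass = 75(1.0078250) + 97(1.008665) = 173.4273800 u
Atomic mass = 173.4273800 − 1.5792807 = 171.8480993 u ≈ 171.84810 u (to 5 decimal places)

171.84810 u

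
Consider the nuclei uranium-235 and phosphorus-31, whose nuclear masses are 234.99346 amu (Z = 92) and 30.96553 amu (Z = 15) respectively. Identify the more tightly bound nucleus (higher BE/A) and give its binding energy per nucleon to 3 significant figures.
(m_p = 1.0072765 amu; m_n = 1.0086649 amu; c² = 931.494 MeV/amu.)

phosphorus-31; 8.48 MeV/nucleon

uranium-235: Σm = 92(1.0072765) + 143(1.0086649) = 236.9085187 amu; Δm = 1.9150587 amu; E_B = 1783.9 MeV; E_B/A = 7.591 MeV
phosphorus-31: Σm = 15(1.0072765) + 16(1.0086649) = 31.2477859 amu; Δm = 0.2822559 amu; E_B = 262.92 MeV; E_B/A = 8.481 MeV
phosphorus-31 has the higher binding energy per nucleon, so it is the more tightly bound nucleus.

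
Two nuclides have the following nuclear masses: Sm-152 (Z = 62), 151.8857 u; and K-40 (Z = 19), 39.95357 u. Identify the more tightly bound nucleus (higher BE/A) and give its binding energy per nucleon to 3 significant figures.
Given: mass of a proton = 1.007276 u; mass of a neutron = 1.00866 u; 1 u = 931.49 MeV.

Sm-152: Σm = 62(1.007276) + 90(1.00866) = 153.230512 u; Δm = 1.344812 u; E_B = 1252.7 MeV; E_B/A = 8.241 MeV
K-40: Σm = 19(1.007276) + 21(1.00866) = 40.320104 u; Δm = 0.366534 u; E_B = 341.42 MeV; E_B/A = 8.536 MeV
K-40 has the higher binding energy per nucleon, so it is the more tightly bound nucleus.

K-40; 8.54 MeV/nucleon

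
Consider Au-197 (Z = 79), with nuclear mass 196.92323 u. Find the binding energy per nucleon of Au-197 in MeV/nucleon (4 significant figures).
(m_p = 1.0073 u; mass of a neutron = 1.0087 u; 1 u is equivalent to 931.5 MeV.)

Σm = 79·m_p + 118·m_n = 79.5767 + 119.0266 = 198.6033 u
The mass defect is 198.6033 − 196.92323 = 1.68007 u.
Binding energy = Δm·c² = 1.68007 × 931.5 MeV/u = 1564.99 MeV
Dividing by A = 197 gives 7.944 MeV per nucleon.

7.944 MeV/nucleon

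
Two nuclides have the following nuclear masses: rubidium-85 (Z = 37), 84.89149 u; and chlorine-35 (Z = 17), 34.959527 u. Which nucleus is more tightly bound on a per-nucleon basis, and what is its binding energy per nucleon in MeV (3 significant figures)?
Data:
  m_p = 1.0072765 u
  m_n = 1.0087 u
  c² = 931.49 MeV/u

rubidium-85: Σm = 37(1.0072765) + 48(1.0087) = 85.6868305 u; Δm = 0.7953405 u; E_B = 740.85 MeV; E_B/A = 8.716 MeV
chlorine-35: Σm = 17(1.0072765) + 18(1.0087) = 35.2803005 u; Δm = 0.3207735 u; E_B = 298.80 MeV; E_B/A = 8.537 MeV
rubidium-85 has the higher binding energy per nucleon, so it is the more tightly bound nucleus.

rubidium-85; 8.72 MeV/nucleon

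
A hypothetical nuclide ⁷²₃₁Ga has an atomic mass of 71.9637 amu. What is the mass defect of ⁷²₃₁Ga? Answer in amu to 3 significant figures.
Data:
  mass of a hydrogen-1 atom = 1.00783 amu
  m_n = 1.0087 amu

0.636 amu

The nucleus contains 31 protons and 72 − 31 = 41 neutrons.
Total constituent mass: 31 × 1.00783 + 41 × 1.0087 = 72.59943 amu
The mass defect is 72.59943 − 71.9637 = 0.63573 amu.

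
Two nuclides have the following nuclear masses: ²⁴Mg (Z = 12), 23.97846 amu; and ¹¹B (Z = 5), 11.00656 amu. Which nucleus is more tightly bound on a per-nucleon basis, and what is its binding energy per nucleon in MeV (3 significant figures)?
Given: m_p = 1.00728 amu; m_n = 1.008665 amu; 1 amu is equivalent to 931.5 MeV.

²⁴Mg; 8.26 MeV/nucleon

²⁴Mg: Σm = 12(1.00728) + 12(1.008665) = 24.191340 amu; Δm = 0.212880 amu; E_B = 198.298 MeV; E_B/A = 8.262 MeV
¹¹B: Σm = 5(1.00728) + 6(1.008665) = 11.088390 amu; Δm = 0.081830 amu; E_B = 76.225 MeV; E_B/A = 6.930 MeV
²⁴Mg has the higher binding energy per nucleon, so it is the more tightly bound nucleus.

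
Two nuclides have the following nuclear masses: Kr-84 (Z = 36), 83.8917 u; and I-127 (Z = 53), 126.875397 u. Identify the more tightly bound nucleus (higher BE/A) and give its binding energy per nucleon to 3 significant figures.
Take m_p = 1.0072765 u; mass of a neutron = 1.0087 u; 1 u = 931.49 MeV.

Kr-84; 8.74 MeV/nucleon

Kr-84: Σm = 36(1.0072765) + 48(1.0087) = 84.6795540 u; Δm = 0.7878540 u; E_B = 733.88 MeV; E_B/A = 8.737 MeV
I-127: Σm = 53(1.0072765) + 74(1.0087) = 128.0294545 u; Δm = 1.1540575 u; E_B = 1074.99 MeV; E_B/A = 8.4645 MeV
Kr-84 has the higher binding energy per nucleon, so it is the more tightly bound nucleus.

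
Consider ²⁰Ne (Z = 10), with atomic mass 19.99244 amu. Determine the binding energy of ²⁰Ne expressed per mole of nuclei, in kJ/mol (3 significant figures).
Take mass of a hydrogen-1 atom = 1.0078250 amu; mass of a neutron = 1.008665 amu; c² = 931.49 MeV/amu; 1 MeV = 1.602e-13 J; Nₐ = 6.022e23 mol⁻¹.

Total constituent mass: 10 × 1.0078250 + 10 × 1.008665 = 20.1649000 amu
Δm = 20.1649000 − 19.99244 = 0.1724600 amu
Converting to energy: 0.1724600 amu × 931.49 MeV/amu = 160.645 MeV
Per nucleus in joules: 160.645 MeV × 1.602e-13 J/MeV = 2.5735e-11 J
Per mole: 2.5735e-11 J × 6.022e23 mol⁻¹ = 1.5498e+13 J/mol

1.55e+10 kJ/mol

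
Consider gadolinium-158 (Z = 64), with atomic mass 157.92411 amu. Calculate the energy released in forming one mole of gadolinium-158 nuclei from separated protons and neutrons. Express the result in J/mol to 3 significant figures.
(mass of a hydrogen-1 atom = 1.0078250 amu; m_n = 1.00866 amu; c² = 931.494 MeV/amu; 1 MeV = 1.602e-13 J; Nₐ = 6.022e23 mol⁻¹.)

1.25e+14 J/mol

Total constituent mass: 64 × 1.0078250 + 94 × 1.00866 = 159.3148400 amu
Mass defect Δm = 159.3148400 − 157.92411 = 1.3907300 amu
E_B = 1.3907300 × 931.494 = 1295.46 MeV
Per nucleus in joules: 1295.46 MeV × 1.602e-13 J/MeV = 2.0753e-10 J
Per mole: 2.0753e-10 J × 6.022e23 mol⁻¹ = 1.2497e+14 J/mol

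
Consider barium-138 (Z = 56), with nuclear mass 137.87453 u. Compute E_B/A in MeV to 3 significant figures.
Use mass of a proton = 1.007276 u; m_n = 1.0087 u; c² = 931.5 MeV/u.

With 56 protons and 82 neutrons (A = 138):
Σm = 56·m_p + 82·m_n = 56.407456 + 82.7134 = 139.120856 u
Δm = 139.120856 − 137.87453 = 1.246326 u
Converting to energy: 1.246326 u × 931.5 MeV/u = 1160.95 MeV
Per nucleon: 1160.95 / 138 = 8.413 MeV

8.41 MeV/nucleon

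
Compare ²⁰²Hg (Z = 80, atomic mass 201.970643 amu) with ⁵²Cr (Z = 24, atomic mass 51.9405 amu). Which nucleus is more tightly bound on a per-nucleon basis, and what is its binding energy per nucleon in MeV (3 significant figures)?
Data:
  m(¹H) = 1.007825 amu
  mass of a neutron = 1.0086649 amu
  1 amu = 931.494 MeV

²⁰²Hg: Σm = 80(1.007825) + 122(1.0086649) = 203.6831178 amu; Δm = 1.7124748 amu; E_B = 1595.2 MeV; E_B/A = 7.897 MeV
⁵²Cr: Σm = 24(1.007825) + 28(1.0086649) = 52.4304172 amu; Δm = 0.4899172 amu; E_B = 456.35 MeV; E_B/A = 8.776 MeV
⁵²Cr has the higher binding energy per nucleon, so it is the more tightly bound nucleus.

⁵²Cr; 8.78 MeV/nucleon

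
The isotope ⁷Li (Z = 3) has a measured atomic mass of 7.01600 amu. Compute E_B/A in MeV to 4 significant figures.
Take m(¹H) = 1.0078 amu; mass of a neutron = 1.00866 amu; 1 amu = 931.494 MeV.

Mass of separated nucleons = 3(1.0078) + 4(1.00866) = 3.0234 + 4.03464 = 7.05804 amu
The mass defect is 7.05804 − 7.01600 = 0.04204 amu.
Converting to energy: 0.04204 amu × 931.494 MeV/amu = 39.1600 MeV
BE/A = 39.1600 MeV / 7 = 5.594 MeV/nucleon

5.594 MeV/nucleon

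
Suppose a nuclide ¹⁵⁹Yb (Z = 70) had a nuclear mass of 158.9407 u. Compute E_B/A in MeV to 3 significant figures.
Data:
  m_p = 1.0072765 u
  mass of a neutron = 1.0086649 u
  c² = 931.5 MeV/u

Σm = 70·m_p + 89·m_n = 70.5093550 + 89.7711761 = 160.2805311 u
The mass defect is 160.2805311 − 158.9407 = 1.3398311 u.
Binding energy = Δm·c² = 1.3398311 × 931.5 MeV/u = 1248.05 MeV
Dividing by A = 159 gives 7.849 MeV per nucleon.

7.85 MeV/nucleon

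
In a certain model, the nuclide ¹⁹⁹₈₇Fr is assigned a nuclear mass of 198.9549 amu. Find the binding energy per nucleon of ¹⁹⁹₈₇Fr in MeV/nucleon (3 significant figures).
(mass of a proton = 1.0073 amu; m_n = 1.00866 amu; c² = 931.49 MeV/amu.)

7.72 MeV/nucleon

Total constituent mass: 87 × 1.0073 + 112 × 1.00866 = 200.60502 amu
The mass defect is 200.60502 − 198.9549 = 1.65012 amu.
Binding energy = Δm·c² = 1.65012 × 931.49 MeV/amu = 1537.07 MeV
Dividing by A = 199 gives 7.724 MeV per nucleon.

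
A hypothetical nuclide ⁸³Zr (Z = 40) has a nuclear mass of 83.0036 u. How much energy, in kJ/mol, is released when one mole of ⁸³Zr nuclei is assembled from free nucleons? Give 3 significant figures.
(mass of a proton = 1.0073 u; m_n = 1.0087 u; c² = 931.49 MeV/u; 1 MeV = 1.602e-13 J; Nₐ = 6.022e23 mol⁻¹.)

5.95e+10 kJ/mol

The nucleus contains 40 protons and 83 − 40 = 43 neutrons.
Total constituent mass: 40 × 1.0073 + 43 × 1.0087 = 83.6661 u
Mass defect Δm = 83.6661 − 83.0036 = 0.6625 u
Converting to energy: 0.6625 u × 931.49 MeV/u = 617.112 MeV
Per nucleus in joules: 617.112 MeV × 1.602e-13 J/MeV = 9.8861e-11 J
Per mole: 9.8861e-11 J × 6.022e23 mol⁻¹ = 5.9534e+13 J/mol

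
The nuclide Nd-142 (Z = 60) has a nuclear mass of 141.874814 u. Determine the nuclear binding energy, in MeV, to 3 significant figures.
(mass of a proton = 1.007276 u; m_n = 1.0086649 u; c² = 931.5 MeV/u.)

1190 MeV

With 60 protons and 82 neutrons (A = 142):
Mass of separated nucleons = 60(1.007276) + 82(1.0086649) = 60.436560 + 82.7105218 = 143.1470818 u
Mass defect Δm = 143.1470818 − 141.874814 = 1.2722678 u
E_B = 1.2722678 × 931.5 = 1185.12 MeV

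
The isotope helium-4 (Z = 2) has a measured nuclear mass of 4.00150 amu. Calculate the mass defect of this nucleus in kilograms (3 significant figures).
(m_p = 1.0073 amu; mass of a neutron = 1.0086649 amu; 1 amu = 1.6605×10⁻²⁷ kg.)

5.05e-29 kg

The nucleus contains 2 protons and 4 − 2 = 2 neutrons.
Mass of separated nucleons = 2(1.0073) + 2(1.0086649) = 2.0146 + 2.0173298 = 4.0319298 amu
Δm = 4.0319298 − 4.00150 = 0.0304298 amu
In SI units: 0.0304298 amu × 1.6605×10⁻²⁷ kg/amu = 5.0529e-29 kg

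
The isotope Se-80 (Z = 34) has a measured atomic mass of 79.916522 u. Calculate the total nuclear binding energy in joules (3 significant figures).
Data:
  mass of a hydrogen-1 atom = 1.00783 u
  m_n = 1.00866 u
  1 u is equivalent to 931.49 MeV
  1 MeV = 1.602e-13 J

With 34 protons and 46 neutrons (A = 80):
Σm = 34·m(¹H) + 46·m_n = 34.26622 + 46.39836 = 80.66458 u
The mass defect is 80.66458 − 79.916522 = 0.748058 u.
Converting to energy: 0.748058 u × 931.49 MeV/u = 696.809 MeV
In joules: 696.809 MeV × 1.602e-13 J/MeV = 1.1163e-10 J

1.12e-10 J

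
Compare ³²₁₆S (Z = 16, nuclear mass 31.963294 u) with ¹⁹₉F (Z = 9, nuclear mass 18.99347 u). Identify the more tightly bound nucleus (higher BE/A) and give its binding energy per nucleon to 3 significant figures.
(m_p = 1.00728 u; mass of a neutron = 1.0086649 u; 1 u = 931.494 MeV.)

³²₁₆S: Σm = 16(1.00728) + 16(1.0086649) = 32.2551184 u; Δm = 0.2918244 u; E_B = 271.833 MeV; E_B/A = 8.4948 MeV
¹⁹₉F: Σm = 9(1.00728) + 10(1.0086649) = 19.1521690 u; Δm = 0.1586990 u; E_B = 147.827 MeV; E_B/A = 7.780 MeV
³²₁₆S has the higher binding energy per nucleon, so it is the more tightly bound nucleus.

³²₁₆S; 8.49 MeV/nucleon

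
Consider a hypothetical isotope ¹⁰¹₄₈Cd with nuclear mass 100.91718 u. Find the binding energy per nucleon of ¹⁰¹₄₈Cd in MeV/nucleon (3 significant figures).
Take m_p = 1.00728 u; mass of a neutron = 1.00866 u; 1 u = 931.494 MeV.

8.22 MeV/nucleon

With 48 protons and 53 neutrons (A = 101):
Total constituent mass: 48 × 1.00728 + 53 × 1.00866 = 101.80842 u
The mass defect is 101.80842 − 100.91718 = 0.89124 u.
E_B = 0.89124 × 931.494 = 830.185 MeV
Dividing by A = 101 gives 8.220 MeV per nucleon.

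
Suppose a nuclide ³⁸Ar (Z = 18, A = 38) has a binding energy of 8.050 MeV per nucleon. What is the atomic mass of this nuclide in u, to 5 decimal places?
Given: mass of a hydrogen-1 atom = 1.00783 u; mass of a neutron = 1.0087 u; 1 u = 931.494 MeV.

Total binding energy = 38 × 8.050 = 305.900 MeV
Mass defect = 305.900 MeV / (931.494 MeV/u) = 0.3283972 u
Constituent mass = 18(1.00783) + 20(1.0087) = 38.31494 u
Atomic mass = 38.31494 − 0.3283972 = 37.9865428 u ≈ 37.98654 u (to 5 decimal places)

37.98654 u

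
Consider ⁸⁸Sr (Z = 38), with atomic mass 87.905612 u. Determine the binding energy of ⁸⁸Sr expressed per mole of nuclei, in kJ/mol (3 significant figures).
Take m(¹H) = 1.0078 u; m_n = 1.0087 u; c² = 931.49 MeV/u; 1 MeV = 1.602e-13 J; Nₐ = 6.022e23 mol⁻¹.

Total constituent mass: 38 × 1.0078 + 50 × 1.0087 = 88.7314 u
Mass defect Δm = 88.7314 − 87.905612 = 0.825788 u
Binding energy = Δm·c² = 0.825788 × 931.49 MeV/u = 769.213 MeV
Per nucleus in joules: 769.213 MeV × 1.602e-13 J/MeV = 1.2323e-10 J
Per mole: 1.2323e-10 J × 6.022e23 mol⁻¹ = 7.4209e+13 J/mol

7.42e+10 kJ/mol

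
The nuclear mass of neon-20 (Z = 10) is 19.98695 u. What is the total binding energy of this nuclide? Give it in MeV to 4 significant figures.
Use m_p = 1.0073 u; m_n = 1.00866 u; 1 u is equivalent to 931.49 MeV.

With 10 protons and 10 neutrons (A = 20):
Σm = 10·m_p + 10·m_n = 10.0730 + 10.08660 = 20.15960 u
Mass defect Δm = 20.15960 − 19.98695 = 0.17265 u
E_B = 0.17265 × 931.49 = 160.822 MeV

160.8 MeV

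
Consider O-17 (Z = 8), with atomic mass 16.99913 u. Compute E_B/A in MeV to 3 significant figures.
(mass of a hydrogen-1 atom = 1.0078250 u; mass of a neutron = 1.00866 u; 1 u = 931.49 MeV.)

7.75 MeV/nucleon

Z = 8, so N = A − Z = 17 − 8 = 9.
Total constituent mass: 8 × 1.0078250 + 9 × 1.00866 = 17.1405400 u
Mass defect Δm = 17.1405400 − 16.99913 = 0.1414100 u
Converting to energy: 0.1414100 u × 931.49 MeV/u = 131.722 MeV
BE/A = 131.722 MeV / 17 = 7.748 MeV/nucleon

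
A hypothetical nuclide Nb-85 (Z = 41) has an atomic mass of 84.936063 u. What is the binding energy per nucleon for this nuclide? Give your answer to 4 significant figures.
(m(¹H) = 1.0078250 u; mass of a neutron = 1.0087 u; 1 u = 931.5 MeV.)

Total constituent mass: 41 × 1.0078250 + 44 × 1.0087 = 85.7036250 u
Mass defect Δm = 85.7036250 − 84.936063 = 0.7675620 u
Converting to energy: 0.7675620 u × 931.5 MeV/u = 714.984 MeV
Dividing by A = 85 gives 8.412 MeV per nucleon.

8.412 MeV/nucleon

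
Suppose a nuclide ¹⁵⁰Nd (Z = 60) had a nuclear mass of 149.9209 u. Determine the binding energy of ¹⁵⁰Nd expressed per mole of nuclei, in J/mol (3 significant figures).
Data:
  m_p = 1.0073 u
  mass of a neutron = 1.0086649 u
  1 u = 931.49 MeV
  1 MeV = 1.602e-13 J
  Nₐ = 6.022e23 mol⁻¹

1.17e+14 J/mol

Mass of separated nucleons = 60(1.0073) + 90(1.0086649) = 60.4380 + 90.7798410 = 151.2178410 u
Mass defect Δm = 151.2178410 − 149.9209 = 1.2969410 u
Converting to energy: 1.2969410 u × 931.49 MeV/u = 1208.09 MeV
Per nucleus in joules: 1208.09 MeV × 1.602e-13 J/MeV = 1.9354e-10 J
Per mole: 1.9354e-10 J × 6.022e23 mol⁻¹ = 1.1655e+14 J/mol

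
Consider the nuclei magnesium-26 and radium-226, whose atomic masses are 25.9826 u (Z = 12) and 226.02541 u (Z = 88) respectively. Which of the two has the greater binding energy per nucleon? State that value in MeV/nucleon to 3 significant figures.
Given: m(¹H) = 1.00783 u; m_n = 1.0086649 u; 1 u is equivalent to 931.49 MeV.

magnesium-26: Σm = 12(1.00783) + 14(1.0086649) = 26.2152686 u; Δm = 0.2326686 u; E_B = 216.73 MeV; E_B/A = 8.336 MeV
radium-226: Σm = 88(1.00783) + 138(1.0086649) = 227.8847962 u; Δm = 1.8593862 u; E_B = 1732.0 MeV; E_B/A = 7.664 MeV
magnesium-26 has the higher binding energy per nucleon, so it is the more tightly bound nucleus.

magnesium-26; 8.34 MeV/nucleon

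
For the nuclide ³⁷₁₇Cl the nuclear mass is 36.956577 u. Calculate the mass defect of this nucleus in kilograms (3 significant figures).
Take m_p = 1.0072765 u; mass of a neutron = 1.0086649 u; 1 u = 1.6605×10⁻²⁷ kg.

5.65e-28 kg

Σm = 17·m_p + 20·m_n = 17.1237005 + 20.1732980 = 37.2969985 u
Δm = 37.2969985 − 36.956577 = 0.3404215 u
In SI units: 0.3404215 u × 1.6605×10⁻²⁷ kg/u = 5.6527e-28 kg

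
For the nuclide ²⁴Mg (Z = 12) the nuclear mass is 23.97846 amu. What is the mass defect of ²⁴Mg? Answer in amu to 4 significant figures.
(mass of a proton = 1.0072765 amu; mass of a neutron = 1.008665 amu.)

Z = 12, so N = A − Z = 24 − 12 = 12.
Σm = 12·m_p + 12·m_n = 12.0873180 + 12.103980 = 24.1912980 amu
The mass defect is 24.1912980 − 23.97846 = 0.2128380 amu.

0.2128 amu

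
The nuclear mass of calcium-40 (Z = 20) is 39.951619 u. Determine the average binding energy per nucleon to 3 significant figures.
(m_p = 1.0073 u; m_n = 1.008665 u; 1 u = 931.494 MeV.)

The nucleus contains 20 protons and 40 − 20 = 20 neutrons.
Σm = 20·m_p + 20·m_n = 20.1460 + 20.173300 = 40.319300 u
Δm = 40.319300 − 39.951619 = 0.367681 u
Converting to energy: 0.367681 u × 931.494 MeV/u = 342.493 MeV
Dividing by A = 40 gives 8.562 MeV per nucleon.

8.56 MeV/nucleon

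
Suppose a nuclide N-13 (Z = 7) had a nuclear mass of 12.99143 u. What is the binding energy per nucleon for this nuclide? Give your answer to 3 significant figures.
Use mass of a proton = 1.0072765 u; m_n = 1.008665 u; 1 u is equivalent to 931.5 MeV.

7.99 MeV/nucleon

With 7 protons and 6 neutrons (A = 13):
Mass of separated nucleons = 7(1.0072765) + 6(1.008665) = 7.0509355 + 6.051990 = 13.1029255 u
The mass defect is 13.1029255 − 12.99143 = 0.1114955 u.
E_B = 0.1114955 × 931.5 = 103.858 MeV
Dividing by A = 13 gives 7.989 MeV per nucleon.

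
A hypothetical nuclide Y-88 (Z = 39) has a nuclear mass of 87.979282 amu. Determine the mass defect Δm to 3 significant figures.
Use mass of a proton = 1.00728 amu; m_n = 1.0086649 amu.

0.729 amu

Mass of separated nucleons = 39(1.00728) + 49(1.0086649) = 39.28392 + 49.4245801 = 88.7085001 amu
The mass defect is 88.7085001 − 87.979282 = 0.7292181 amu.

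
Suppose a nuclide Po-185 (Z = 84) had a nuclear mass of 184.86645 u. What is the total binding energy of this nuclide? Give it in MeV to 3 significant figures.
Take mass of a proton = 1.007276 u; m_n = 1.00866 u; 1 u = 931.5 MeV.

1510 MeV

Z = 84, so N = A − Z = 185 − 84 = 101.
Σm = 84·m_p + 101·m_n = 84.611184 + 101.87466 = 186.485844 u
Mass defect Δm = 186.485844 − 184.86645 = 1.619394 u
E_B = 1.619394 × 931.5 = 1508.47 MeV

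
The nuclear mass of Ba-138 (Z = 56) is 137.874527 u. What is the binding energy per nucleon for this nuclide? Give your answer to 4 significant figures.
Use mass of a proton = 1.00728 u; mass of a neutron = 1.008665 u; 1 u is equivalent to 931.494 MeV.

8.395 MeV/nucleon

Σm = 56·m_p + 82·m_n = 56.40768 + 82.710530 = 139.118210 u
Mass defect Δm = 139.118210 − 137.874527 = 1.243683 u
Binding energy = Δm·c² = 1.243683 × 931.494 MeV/u = 1158.48 MeV
Per nucleon: 1158.48 / 138 = 8.395 MeV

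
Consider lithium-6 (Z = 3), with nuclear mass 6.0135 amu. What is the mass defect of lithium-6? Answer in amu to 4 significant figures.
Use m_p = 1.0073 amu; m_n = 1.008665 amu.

0.03440 amu

The nucleus contains 3 protons and 6 − 3 = 3 neutrons.
Total constituent mass: 3 × 1.0073 + 3 × 1.008665 = 6.047895 amu
Mass defect Δm = 6.047895 − 6.0135 = 0.034395 amu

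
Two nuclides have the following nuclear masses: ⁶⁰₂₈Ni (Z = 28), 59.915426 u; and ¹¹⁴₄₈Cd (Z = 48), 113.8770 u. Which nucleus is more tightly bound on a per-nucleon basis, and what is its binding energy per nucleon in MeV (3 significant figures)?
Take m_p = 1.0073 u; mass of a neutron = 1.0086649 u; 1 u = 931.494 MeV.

⁶⁰₂₈Ni: Σm = 28(1.0073) + 32(1.0086649) = 60.4816768 u; Δm = 0.5662508 u; E_B = 527.46 MeV; E_B/A = 8.791 MeV
¹¹⁴₄₈Cd: Σm = 48(1.0073) + 66(1.0086649) = 114.9222834 u; Δm = 1.0452834 u; E_B = 973.68 MeV; E_B/A = 8.541 MeV
⁶⁰₂₈Ni has the higher binding energy per nucleon, so it is the more tightly bound nucleus.

⁶⁰₂₈Ni; 8.79 MeV/nucleon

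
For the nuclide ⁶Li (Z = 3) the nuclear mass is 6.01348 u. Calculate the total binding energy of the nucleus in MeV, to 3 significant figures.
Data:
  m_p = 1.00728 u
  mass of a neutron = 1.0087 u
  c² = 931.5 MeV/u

The nucleus contains 3 protons and 6 − 3 = 3 neutrons.
Total constituent mass: 3 × 1.00728 + 3 × 1.0087 = 6.04794 u
The mass defect is 6.04794 − 6.01348 = 0.03446 u.
Converting to energy: 0.03446 u × 931.5 MeV/u = 32.0995 MeV

32.1 MeV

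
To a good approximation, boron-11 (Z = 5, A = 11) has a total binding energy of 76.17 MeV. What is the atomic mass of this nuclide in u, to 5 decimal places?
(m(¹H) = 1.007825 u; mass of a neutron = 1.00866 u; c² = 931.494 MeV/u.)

11.00931 u

Mass defect = 76.17 MeV / (931.494 MeV/u) = 0.0817719 u
Constituent mass = 5(1.007825) + 6(1.00866) = 11.091085 u
Atomic mass = 11.091085 − 0.0817719 = 11.0093131 u ≈ 11.00931 u (to 5 decimal places)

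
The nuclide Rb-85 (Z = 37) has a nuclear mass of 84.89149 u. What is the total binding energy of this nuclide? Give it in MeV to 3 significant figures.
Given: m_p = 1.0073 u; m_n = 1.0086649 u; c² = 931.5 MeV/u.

740 MeV

With 37 protons and 48 neutrons (A = 85):
Total constituent mass: 37 × 1.0073 + 48 × 1.0086649 = 85.6860152 u
The mass defect is 85.6860152 − 84.89149 = 0.7945252 u.
Binding energy = Δm·c² = 0.7945252 × 931.5 MeV/u = 740.100 MeV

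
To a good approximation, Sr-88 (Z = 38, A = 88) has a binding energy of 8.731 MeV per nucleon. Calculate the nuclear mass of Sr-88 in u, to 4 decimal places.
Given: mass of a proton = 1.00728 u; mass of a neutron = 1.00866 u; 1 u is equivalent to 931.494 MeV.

Total binding energy = 88 × 8.731 = 768.328 MeV
Mass defect = 768.328 MeV / (931.494 MeV/u) = 0.824834 u
Constituent mass = 38(1.00728) + 50(1.00866) = 88.70964 u
Nuclear mass = 88.70964 − 0.824834 = 87.884806 u ≈ 87.8848 u (to 4 decimal places)

87.8848 u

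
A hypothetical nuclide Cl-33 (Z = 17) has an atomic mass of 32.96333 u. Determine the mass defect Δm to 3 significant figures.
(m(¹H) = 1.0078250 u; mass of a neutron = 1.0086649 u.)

With 17 protons and 16 neutrons (A = 33):
Mass of separated nucleons = 17(1.0078250) + 16(1.0086649) = 17.1330250 + 16.1386384 = 33.2716634 u
Δm = 33.2716634 − 32.96333 = 0.3083334 u

0.308 u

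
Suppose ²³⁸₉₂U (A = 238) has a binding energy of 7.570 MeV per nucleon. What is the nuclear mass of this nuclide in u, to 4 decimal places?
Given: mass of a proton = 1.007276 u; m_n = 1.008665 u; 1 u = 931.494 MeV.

Total binding energy = 238 × 7.570 = 1801.660 MeV
Mass defect = 1801.660 MeV / (931.494 MeV/u) = 1.934162 u
Constituent mass = 92(1.007276) + 146(1.008665) = 239.934482 u
Nuclear mass = 239.934482 − 1.934162 = 238.000320 u ≈ 238.0003 u (to 4 decimal places)

238.0003 u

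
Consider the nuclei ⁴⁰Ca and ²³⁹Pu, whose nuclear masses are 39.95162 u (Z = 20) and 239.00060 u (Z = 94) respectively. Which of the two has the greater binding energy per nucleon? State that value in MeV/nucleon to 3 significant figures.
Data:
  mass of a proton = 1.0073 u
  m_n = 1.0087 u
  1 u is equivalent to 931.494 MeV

⁴⁰Ca; 8.58 MeV/nucleon

⁴⁰Ca: Σm = 20(1.0073) + 20(1.0087) = 40.3200 u; Δm = 0.36838 u; E_B = 343.14 MeV; E_B/A = 8.579 MeV
²³⁹Pu: Σm = 94(1.0073) + 145(1.0087) = 240.9477 u; Δm = 1.94710 u; E_B = 1813.7 MeV; E_B/A = 7.589 MeV
⁴⁰Ca has the higher binding energy per nucleon, so it is the more tightly bound nucleus.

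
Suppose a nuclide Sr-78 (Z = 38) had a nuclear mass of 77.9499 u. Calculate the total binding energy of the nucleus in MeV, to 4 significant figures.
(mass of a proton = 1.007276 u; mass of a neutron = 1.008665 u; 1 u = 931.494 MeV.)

627.1 MeV

Z = 38, so N = A − Z = 78 − 38 = 40.
Σm = 38·m_p + 40·m_n = 38.276488 + 40.346600 = 78.623088 u
The mass defect is 78.623088 − 77.9499 = 0.673188 u.
E_B = 0.673188 × 931.494 = 627.071 MeV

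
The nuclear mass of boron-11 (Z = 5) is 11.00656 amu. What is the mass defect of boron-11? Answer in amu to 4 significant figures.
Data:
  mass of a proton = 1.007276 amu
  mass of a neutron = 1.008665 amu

0.08181 amu

The nucleus contains 5 protons and 11 − 5 = 6 neutrons.
Σm = 5·m_p + 6·m_n = 5.036380 + 6.051990 = 11.088370 amu
Δm = 11.088370 − 11.00656 = 0.081810 amu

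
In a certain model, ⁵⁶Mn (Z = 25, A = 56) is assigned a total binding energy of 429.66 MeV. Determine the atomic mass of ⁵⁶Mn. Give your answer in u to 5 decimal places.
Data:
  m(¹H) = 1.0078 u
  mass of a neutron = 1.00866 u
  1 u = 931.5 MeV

56.00220 u

Mass defect = 429.66 MeV / (931.5 MeV/u) = 0.4612560 u
Constituent mass = 25(1.0078) + 31(1.00866) = 56.46346 u
Atomic mass = 56.46346 − 0.4612560 = 56.0022040 u ≈ 56.00220 u (to 5 decimal places)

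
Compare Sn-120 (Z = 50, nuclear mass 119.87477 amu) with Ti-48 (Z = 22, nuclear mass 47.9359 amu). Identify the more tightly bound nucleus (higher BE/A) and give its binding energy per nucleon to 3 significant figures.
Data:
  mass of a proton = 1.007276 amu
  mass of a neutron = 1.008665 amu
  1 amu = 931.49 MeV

Sn-120: Σm = 50(1.007276) + 70(1.008665) = 120.970350 amu; Δm = 1.095580 amu; E_B = 1020.5 MeV; E_B/A = 8.504 MeV
Ti-48: Σm = 22(1.007276) + 26(1.008665) = 48.385362 amu; Δm = 0.449462 amu; E_B = 418.67 MeV; E_B/A = 8.722 MeV
Ti-48 has the higher binding energy per nucleon, so it is the more tightly bound nucleus.

Ti-48; 8.72 MeV/nucleon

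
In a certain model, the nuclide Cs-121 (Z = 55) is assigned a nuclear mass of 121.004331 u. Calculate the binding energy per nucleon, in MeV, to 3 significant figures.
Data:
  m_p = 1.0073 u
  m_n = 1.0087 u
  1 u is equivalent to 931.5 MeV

7.48 MeV/nucleon

With 55 protons and 66 neutrons (A = 121):
Total constituent mass: 55 × 1.0073 + 66 × 1.0087 = 121.9757 u
Mass defect Δm = 121.9757 − 121.004331 = 0.971369 u
Converting to energy: 0.971369 u × 931.5 MeV/u = 904.830 MeV
Per nucleon: 904.830 / 121 = 7.478 MeV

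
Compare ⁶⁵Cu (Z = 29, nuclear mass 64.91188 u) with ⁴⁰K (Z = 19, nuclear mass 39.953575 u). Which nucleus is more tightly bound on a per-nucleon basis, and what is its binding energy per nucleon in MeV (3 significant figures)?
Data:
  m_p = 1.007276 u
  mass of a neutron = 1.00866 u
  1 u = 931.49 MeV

⁶⁵Cu; 8.75 MeV/nucleon

⁶⁵Cu: Σm = 29(1.007276) + 36(1.00866) = 65.522764 u; Δm = 0.610884 u; E_B = 569.03 MeV; E_B/A = 8.754 MeV
⁴⁰K: Σm = 19(1.007276) + 21(1.00866) = 40.320104 u; Δm = 0.366529 u; E_B = 341.418 MeV; E_B/A = 8.535 MeV
⁶⁵Cu has the higher binding energy per nucleon, so it is the more tightly bound nucleus.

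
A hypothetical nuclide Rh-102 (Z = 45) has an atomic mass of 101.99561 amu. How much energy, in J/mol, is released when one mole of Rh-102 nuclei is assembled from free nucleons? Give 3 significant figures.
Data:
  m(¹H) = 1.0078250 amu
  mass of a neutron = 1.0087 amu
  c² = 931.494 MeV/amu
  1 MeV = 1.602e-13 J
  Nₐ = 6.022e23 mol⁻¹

With 45 protons and 57 neutrons (A = 102):
Total constituent mass: 45 × 1.0078250 + 57 × 1.0087 = 102.8480250 amu
Mass defect Δm = 102.8480250 − 101.99561 = 0.8524150 amu
Binding energy = Δm·c² = 0.8524150 × 931.494 MeV/amu = 794.019 MeV
Per nucleus in joules: 794.019 MeV × 1.602e-13 J/MeV = 1.2720e-10 J
Per mole: 1.2720e-10 J × 6.022e23 mol⁻¹ = 7.6600e+13 J/mol

7.66e+13 J/mol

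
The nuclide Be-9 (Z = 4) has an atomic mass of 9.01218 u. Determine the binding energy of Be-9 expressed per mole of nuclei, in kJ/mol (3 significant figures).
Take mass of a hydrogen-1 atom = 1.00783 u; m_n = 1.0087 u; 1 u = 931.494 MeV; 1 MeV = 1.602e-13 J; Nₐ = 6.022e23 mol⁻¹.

5.63e+09 kJ/mol

Σm = 4·m(¹H) + 5·m_n = 4.03132 + 5.0435 = 9.07482 u
Δm = 9.07482 − 9.01218 = 0.06264 u
Converting to energy: 0.06264 u × 931.494 MeV/u = 58.3488 MeV
Per nucleus in joules: 58.3488 MeV × 1.602e-13 J/MeV = 9.3475e-12 J
Per mole: 9.3475e-12 J × 6.022e23 mol⁻¹ = 5.6291e+12 J/mol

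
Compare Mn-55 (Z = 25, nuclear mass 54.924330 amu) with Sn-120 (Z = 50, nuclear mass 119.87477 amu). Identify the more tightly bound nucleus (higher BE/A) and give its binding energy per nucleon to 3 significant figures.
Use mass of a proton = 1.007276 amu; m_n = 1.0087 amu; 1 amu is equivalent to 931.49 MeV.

Mn-55: Σm = 25(1.007276) + 30(1.0087) = 55.442900 amu; Δm = 0.518570 amu; E_B = 483.04 MeV; E_B/A = 8.783 MeV
Sn-120: Σm = 50(1.007276) + 70(1.0087) = 120.972800 amu; Δm = 1.098030 amu; E_B = 1022.8 MeV; E_B/A = 8.523 MeV
Mn-55 has the higher binding energy per nucleon, so it is the more tightly bound nucleus.

Mn-55; 8.78 MeV/nucleon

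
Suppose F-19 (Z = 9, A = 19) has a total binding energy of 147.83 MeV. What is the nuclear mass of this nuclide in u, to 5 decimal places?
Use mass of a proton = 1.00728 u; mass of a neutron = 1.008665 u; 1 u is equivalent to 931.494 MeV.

18.99347 u

Mass defect = 147.83 MeV / (931.494 MeV/u) = 0.1587020 u
Constituent mass = 9(1.00728) + 10(1.008665) = 19.152170 u
Nuclear mass = 19.152170 − 0.1587020 = 18.9934680 u ≈ 18.99347 u (to 5 decimal places)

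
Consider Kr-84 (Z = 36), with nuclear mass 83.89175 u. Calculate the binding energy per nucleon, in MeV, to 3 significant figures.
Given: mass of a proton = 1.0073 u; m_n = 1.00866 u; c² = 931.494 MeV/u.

Z = 36, so N = A − Z = 84 − 36 = 48.
Σm = 36·m_p + 48·m_n = 36.2628 + 48.41568 = 84.67848 u
Δm = 84.67848 − 83.89175 = 0.78673 u
E_B = 0.78673 × 931.494 = 732.834 MeV
BE/A = 732.834 MeV / 84 = 8.724 MeV/nucleon

8.72 MeV/nucleon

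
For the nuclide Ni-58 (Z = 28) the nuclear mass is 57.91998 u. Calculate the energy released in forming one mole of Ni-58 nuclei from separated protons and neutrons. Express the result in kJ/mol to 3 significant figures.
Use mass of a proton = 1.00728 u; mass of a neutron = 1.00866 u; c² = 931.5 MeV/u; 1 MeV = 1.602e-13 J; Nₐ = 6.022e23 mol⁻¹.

With 28 protons and 30 neutrons (A = 58):
Total constituent mass: 28 × 1.00728 + 30 × 1.00866 = 58.46364 u
Mass defect Δm = 58.46364 − 57.91998 = 0.54366 u
Binding energy = Δm·c² = 0.54366 × 931.5 MeV/u = 506.419 MeV
Per nucleus in joules: 506.419 MeV × 1.602e-13 J/MeV = 8.1128e-11 J
Per mole: 8.1128e-11 J × 6.022e23 mol⁻¹ = 4.8855e+13 J/mol

4.89e+10 kJ/mol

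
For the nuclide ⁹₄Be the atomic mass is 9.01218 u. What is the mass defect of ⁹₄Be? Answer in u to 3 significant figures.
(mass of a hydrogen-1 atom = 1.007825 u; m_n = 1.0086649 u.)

0.0624 u

Z = 4, so N = A − Z = 9 − 4 = 5.
Total constituent mass: 4 × 1.007825 + 5 × 1.0086649 = 9.0746245 u
Δm = 9.0746245 − 9.01218 = 0.0624445 u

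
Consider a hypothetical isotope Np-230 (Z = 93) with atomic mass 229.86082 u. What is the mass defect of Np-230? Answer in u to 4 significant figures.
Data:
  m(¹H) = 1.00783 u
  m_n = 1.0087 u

The nucleus contains 93 protons and 230 − 93 = 137 neutrons.
Total constituent mass: 93 × 1.00783 + 137 × 1.0087 = 231.92009 u
The mass defect is 231.92009 − 229.86082 = 2.05927 u.

2.059 u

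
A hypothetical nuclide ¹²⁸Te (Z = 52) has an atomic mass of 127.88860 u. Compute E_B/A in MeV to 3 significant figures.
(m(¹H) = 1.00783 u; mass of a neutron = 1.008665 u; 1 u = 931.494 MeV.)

8.57 MeV/nucleon

Total constituent mass: 52 × 1.00783 + 76 × 1.008665 = 129.065700 u
Δm = 129.065700 − 127.88860 = 1.177100 u
Converting to energy: 1.177100 u × 931.494 MeV/u = 1096.46 MeV
Dividing by A = 128 gives 8.566 MeV per nucleon.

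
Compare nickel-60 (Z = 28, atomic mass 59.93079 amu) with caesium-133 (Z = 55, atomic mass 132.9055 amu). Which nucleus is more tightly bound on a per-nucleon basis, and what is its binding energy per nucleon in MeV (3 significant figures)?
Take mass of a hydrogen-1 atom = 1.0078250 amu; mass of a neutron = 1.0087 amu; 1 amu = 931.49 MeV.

nickel-60: Σm = 28(1.0078250) + 32(1.0087) = 60.4975000 amu; Δm = 0.5667100 amu; E_B = 527.88 MeV; E_B/A = 8.798 MeV
caesium-133: Σm = 55(1.0078250) + 78(1.0087) = 134.1089750 amu; Δm = 1.2034750 amu; E_B = 1121.0 MeV; E_B/A = 8.429 MeV
nickel-60 has the higher binding energy per nucleon, so it is the more tightly bound nucleus.

nickel-60; 8.80 MeV/nucleon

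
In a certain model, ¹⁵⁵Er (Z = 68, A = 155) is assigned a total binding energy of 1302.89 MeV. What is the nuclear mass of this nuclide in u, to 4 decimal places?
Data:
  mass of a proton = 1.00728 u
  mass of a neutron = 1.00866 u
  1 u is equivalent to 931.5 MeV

154.8498 u

Mass defect = 1302.89 MeV / (931.5 MeV/u) = 1.398701 u
Constituent mass = 68(1.00728) + 87(1.00866) = 156.24846 u
Nuclear mass = 156.24846 − 1.398701 = 154.849759 u ≈ 154.8498 u (to 4 decimal places)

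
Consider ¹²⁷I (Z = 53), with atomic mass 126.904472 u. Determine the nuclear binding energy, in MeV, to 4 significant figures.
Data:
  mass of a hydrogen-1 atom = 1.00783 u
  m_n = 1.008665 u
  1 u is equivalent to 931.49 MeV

The nucleus contains 53 protons and 127 − 53 = 74 neutrons.
Total constituent mass: 53 × 1.00783 + 74 × 1.008665 = 128.056200 u
Δm = 128.056200 − 126.904472 = 1.151728 u
Binding energy = Δm·c² = 1.151728 × 931.49 MeV/u = 1072.82 MeV

1073 MeV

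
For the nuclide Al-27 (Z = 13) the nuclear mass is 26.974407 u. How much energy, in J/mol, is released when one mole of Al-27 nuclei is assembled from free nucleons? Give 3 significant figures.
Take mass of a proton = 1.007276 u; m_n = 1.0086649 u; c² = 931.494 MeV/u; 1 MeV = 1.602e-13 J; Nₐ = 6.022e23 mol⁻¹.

2.17e+13 J/mol

The nucleus contains 13 protons and 27 − 13 = 14 neutrons.
Total constituent mass: 13 × 1.007276 + 14 × 1.0086649 = 27.2158966 u
Mass defect Δm = 27.2158966 − 26.974407 = 0.2414896 u
Converting to energy: 0.2414896 u × 931.494 MeV/u = 224.946 MeV
Per nucleus in joules: 224.946 MeV × 1.602e-13 J/MeV = 3.6036e-11 J
Per mole: 3.6036e-11 J × 6.022e23 mol⁻¹ = 2.1701e+13 J/mol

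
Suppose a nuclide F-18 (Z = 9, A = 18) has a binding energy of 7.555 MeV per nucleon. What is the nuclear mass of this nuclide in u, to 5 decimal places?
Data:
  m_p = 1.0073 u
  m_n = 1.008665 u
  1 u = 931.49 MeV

17.99769 u

Total binding energy = 18 × 7.555 = 135.990 MeV
Mass defect = 135.990 MeV / (931.49 MeV/u) = 0.1459919 u
Constituent mass = 9(1.0073) + 9(1.008665) = 18.143685 u
Nuclear mass = 18.143685 − 0.1459919 = 17.9976931 u ≈ 17.99769 u (to 5 decimal places)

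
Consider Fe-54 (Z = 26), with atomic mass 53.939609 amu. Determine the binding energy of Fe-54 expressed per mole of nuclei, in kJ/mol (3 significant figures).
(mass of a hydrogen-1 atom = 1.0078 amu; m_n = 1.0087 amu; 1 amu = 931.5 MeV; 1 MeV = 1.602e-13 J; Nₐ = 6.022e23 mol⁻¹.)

Mass of separated nucleons = 26(1.0078) + 28(1.0087) = 26.2028 + 28.2436 = 54.4464 amu
Δm = 54.4464 − 53.939609 = 0.506791 amu
Converting to energy: 0.506791 amu × 931.5 MeV/amu = 472.076 MeV
Per nucleus in joules: 472.076 MeV × 1.602e-13 J/MeV = 7.5627e-11 J
Per mole: 7.5627e-11 J × 6.022e23 mol⁻¹ = 4.5543e+13 J/mol

4.55e+10 kJ/mol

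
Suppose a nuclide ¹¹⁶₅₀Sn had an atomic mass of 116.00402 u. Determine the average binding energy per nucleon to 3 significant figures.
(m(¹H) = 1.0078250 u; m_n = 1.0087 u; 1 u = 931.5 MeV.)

7.72 MeV/nucleon

Z = 50, so N = A − Z = 116 − 50 = 66.
Total constituent mass: 50 × 1.0078250 + 66 × 1.0087 = 116.9654500 u
The mass defect is 116.9654500 − 116.00402 = 0.9614300 u.
E_B = 0.9614300 × 931.5 = 895.572 MeV
Per nucleon: 895.572 / 116 = 7.720 MeV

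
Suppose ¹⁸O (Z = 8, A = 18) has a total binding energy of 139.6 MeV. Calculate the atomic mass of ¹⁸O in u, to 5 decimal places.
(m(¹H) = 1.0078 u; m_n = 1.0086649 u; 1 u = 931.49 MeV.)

17.99918 u

Mass defect = 139.6 MeV / (931.49 MeV/u) = 0.1498674 u
Constituent mass = 8(1.0078) + 10(1.0086649) = 18.1490490 u
Atomic mass = 18.1490490 − 0.1498674 = 17.9991816 u ≈ 17.99918 u (to 5 decimal places)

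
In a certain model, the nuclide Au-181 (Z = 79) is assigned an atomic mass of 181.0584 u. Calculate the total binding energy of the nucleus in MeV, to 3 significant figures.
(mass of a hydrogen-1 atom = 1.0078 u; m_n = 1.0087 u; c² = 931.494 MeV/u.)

1350 MeV

Σm = 79·m(¹H) + 102·m_n = 79.6162 + 102.8874 = 182.5036 u
Mass defect Δm = 182.5036 − 181.0584 = 1.4452 u
E_B = 1.4452 × 931.494 = 1346.20 MeV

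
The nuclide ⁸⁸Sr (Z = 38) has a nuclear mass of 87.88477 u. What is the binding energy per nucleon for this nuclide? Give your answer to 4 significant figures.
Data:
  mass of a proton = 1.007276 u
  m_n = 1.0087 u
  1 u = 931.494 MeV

8.751 MeV/nucleon

Z = 38, so N = A − Z = 88 − 38 = 50.
Σm = 38·m_p + 50·m_n = 38.276488 + 50.4350 = 88.711488 u
Mass defect Δm = 88.711488 − 87.88477 = 0.826718 u
E_B = 0.826718 × 931.494 = 770.083 MeV
Dividing by A = 88 gives 8.751 MeV per nucleon.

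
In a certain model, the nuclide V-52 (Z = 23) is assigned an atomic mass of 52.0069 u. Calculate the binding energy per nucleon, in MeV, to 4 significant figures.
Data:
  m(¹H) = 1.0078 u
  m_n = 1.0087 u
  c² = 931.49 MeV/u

7.610 MeV/nucleon

With 23 protons and 29 neutrons (A = 52):
Σm = 23·m(¹H) + 29·m_n = 23.1794 + 29.2523 = 52.4317 u
Δm = 52.4317 − 52.0069 = 0.4248 u
E_B = 0.4248 × 931.49 = 395.697 MeV
Per nucleon: 395.697 / 52 = 7.610 MeV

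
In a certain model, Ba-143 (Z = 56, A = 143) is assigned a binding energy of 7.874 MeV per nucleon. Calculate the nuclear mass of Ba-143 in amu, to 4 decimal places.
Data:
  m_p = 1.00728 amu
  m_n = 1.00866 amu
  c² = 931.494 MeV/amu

Total binding energy = 143 × 7.874 = 1125.982 MeV
Mass defect = 1125.982 MeV / (931.494 MeV/amu) = 1.208791 amu
Constituent mass = 56(1.00728) + 87(1.00866) = 144.16110 amu
Nuclear mass = 144.16110 − 1.208791 = 142.952309 amu ≈ 142.9523 amu (to 4 decimal places)

142.9523 amu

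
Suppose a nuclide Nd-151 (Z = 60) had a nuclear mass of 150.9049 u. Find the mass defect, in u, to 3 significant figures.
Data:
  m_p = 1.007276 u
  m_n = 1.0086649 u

1.32 u

Σm = 60·m_p + 91·m_n = 60.436560 + 91.7885059 = 152.2250659 u
The mass defect is 152.2250659 − 150.9049 = 1.3201659 u.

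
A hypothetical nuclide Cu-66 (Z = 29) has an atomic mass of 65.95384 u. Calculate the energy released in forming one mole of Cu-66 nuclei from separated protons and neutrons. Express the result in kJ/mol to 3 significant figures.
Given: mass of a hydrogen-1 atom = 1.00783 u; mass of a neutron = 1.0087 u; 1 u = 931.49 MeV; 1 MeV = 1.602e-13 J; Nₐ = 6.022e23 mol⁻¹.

5.35e+10 kJ/mol

Total constituent mass: 29 × 1.00783 + 37 × 1.0087 = 66.54897 u
The mass defect is 66.54897 − 65.95384 = 0.59513 u.
Binding energy = Δm·c² = 0.59513 × 931.49 MeV/u = 554.358 MeV
Per nucleus in joules: 554.358 MeV × 1.602e-13 J/MeV = 8.8808e-11 J
Per mole: 8.8808e-11 J × 6.022e23 mol⁻¹ = 5.3480e+13 J/mol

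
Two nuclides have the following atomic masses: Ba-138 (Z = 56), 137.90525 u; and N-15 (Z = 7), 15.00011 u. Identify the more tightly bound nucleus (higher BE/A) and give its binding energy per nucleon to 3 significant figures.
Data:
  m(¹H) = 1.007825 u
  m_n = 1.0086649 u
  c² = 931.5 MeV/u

Ba-138; 8.39 MeV/nucleon

Ba-138: Σm = 56(1.007825) + 82(1.0086649) = 139.1487218 u; Δm = 1.2434718 u; E_B = 1158.3 MeV; E_B/A = 8.393 MeV
N-15: Σm = 7(1.007825) + 8(1.0086649) = 15.1240942 u; Δm = 0.1239842 u; E_B = 115.49 MeV; E_B/A = 7.699 MeV
Ba-138 has the higher binding energy per nucleon, so it is the more tightly bound nucleus.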